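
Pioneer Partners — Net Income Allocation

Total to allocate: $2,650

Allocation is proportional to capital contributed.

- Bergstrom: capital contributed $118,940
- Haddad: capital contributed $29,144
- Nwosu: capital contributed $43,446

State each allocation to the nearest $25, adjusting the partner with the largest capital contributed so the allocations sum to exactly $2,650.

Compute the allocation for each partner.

Bergstrom: $1,650 | Haddad: $400 | Nwosu: $600

Total capital contributed = 118,940 + 29,144 + 43,446 = 191,530.
Raw shares: Bergstrom 1,645.65; Haddad 403.24; Nwosu 601.12.
After rounding ($25): Bergstrom $1,650; Haddad $400; Nwosu $600. Sum = $2,650.
Sum already equals the total — no adjustment.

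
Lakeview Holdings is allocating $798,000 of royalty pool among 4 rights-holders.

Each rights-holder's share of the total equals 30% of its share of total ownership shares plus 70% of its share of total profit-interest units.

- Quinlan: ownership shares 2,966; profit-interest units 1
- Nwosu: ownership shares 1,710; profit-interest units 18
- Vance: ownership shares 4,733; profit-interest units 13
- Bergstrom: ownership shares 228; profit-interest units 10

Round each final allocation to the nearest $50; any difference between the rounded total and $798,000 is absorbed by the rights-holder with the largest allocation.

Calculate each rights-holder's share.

Totals — ownership shares 9,637, profit-interest units 42.
Composite weights (30% ownership shares + 70% profit-interest units): Quinlan 0.1090; Nwosu 0.3532; Vance 0.3640; Bergstrom 0.1738.
Unrounded shares: Quinlan 86,980.65; Nwosu 281,879.40; Vance 290,476.03; Bergstrom 138,663.92.
At nearest $50: Quinlan $87,000; Nwosu $281,900; Vance $290,500; Bergstrom $138,650. Sum = $798,050.
Difference $798,000 − $798,050 = −$50 applied to largest allocation (Vance): Vance becomes $290,450.

Quinlan: $87,000 · Nwosu: $281,900 · Vance: $290,450 · Bergstrom: $138,650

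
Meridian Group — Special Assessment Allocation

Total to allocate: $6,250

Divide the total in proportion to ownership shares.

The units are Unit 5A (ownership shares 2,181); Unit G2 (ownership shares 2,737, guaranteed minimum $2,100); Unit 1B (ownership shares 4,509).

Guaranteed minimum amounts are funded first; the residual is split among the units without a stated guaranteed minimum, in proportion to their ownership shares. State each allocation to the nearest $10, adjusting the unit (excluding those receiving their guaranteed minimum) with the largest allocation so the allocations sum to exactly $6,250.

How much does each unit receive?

Unit 5A: $1,350 | Unit G2: $2,100 | Unit 1B: $2,800

Guaranteed amounts: Unit G2 $2,100. Balance $4,150.
Balance split over remaining ownership shares 6,690: Unit 5A 1,352.94 → $1,350; Unit 1B 2,797.06 → $2,800.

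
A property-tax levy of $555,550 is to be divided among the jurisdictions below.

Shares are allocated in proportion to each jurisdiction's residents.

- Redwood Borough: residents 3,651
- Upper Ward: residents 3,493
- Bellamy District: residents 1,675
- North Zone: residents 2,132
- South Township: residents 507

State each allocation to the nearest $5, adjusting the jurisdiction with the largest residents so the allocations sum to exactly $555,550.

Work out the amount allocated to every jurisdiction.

Total residents = 11,458.
Proportional shares: Redwood Borough 3,651/11,458 × $555,550 = 177,021.56; Upper Ward 3,493/11,458 × $555,550 = 169,360.81; Bellamy District 1,675/11,458 × $555,550 = 81,213.67; North Zone 2,132/11,458 × $555,550 = 103,371.67; South Township 507/11,458 × $555,550 = 24,582.29.
At nearest $5: Redwood Borough $177,020; Upper Ward $169,360; Bellamy District $81,215; North Zone $103,370; South Township $24,580. Sum = $555,545.
Difference $555,550 − $555,545 = +$5 applied to largest residents (Redwood Borough): Redwood Borough becomes $177,025.

Redwood Borough: $177,025 | Upper Ward: $169,360 | Bellamy District: $81,215 | North Zone: $103,370 | South Township: $24,580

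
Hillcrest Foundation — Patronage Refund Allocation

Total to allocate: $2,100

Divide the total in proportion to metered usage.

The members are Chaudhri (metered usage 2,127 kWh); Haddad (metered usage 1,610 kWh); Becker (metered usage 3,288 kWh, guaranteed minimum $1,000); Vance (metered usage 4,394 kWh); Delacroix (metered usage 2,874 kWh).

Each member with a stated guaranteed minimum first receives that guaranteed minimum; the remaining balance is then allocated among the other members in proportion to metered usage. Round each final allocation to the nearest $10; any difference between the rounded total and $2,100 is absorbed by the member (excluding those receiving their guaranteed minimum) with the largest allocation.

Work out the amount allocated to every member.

Chaudhri: $210 · Haddad: $160 · Becker: $1,000 · Vance: $440 · Delacroix: $290

Minimums first: Becker $1,000. Remaining pool $1,100.
Remaining pool split over remaining metered usage 11,005: Chaudhri 212.60 → $210; Haddad 160.93 → $160; Vance 439.20 → $440; Delacroix 287.27 → $290.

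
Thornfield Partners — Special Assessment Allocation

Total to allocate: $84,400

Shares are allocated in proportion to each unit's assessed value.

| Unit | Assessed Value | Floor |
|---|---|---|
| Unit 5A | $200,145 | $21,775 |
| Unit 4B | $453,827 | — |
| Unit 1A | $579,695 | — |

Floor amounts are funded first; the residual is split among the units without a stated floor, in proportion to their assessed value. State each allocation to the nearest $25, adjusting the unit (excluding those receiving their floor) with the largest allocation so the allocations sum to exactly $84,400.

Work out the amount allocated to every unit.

Guaranteed amounts: Unit 5A $21,775. Balance $62,625.
Balance split over remaining assessed value 1,033,522: Unit 4B 27,499.09 → $27,500; Unit 1A 35,125.91 → $35,125.

Unit 5A: $21,775 · Unit 4B: $27,500 · Unit 1A: $35,125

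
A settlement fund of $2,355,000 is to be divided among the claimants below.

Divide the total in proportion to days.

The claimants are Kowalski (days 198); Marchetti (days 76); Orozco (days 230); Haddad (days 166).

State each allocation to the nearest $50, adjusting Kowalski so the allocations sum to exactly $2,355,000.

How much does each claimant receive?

Kowalski: $695,900 | Marchetti: $267,150 | Orozco: $808,450 | Haddad: $583,500

Combined days = 670.
Unrounded shares: Kowalski 198/670 × $2,355,000 = 695,955.22; Marchetti 76/670 × $2,355,000 = 267,134.33; Orozco 230/670 × $2,355,000 = 808,432.84; Haddad 166/670 × $2,355,000 = 583,477.61.
At nearest $50: Kowalski $695,950; Marchetti $267,150; Orozco $808,450; Haddad $583,500. Sum = $2,355,050.
Difference $2,355,000 − $2,355,050 = −$50 applied to Kowalski: Kowalski becomes $695,900.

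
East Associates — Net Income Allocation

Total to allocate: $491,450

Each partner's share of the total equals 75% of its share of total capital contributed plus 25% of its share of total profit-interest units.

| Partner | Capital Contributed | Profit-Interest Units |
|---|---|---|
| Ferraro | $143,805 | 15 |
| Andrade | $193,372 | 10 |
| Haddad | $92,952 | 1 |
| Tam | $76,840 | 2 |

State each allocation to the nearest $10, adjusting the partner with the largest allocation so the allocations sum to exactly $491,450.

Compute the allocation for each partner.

Totals — capital contributed 506,969, profit-interest units 28.
Combined weights (75% capital contributed + 25% profit-interest units): Ferraro 0.3467; Andrade 0.3754; Haddad 0.1464; Tam 0.1315.
Proportional shares: Ferraro 170,371.40; Andrade 184,468.93; Haddad 71,967.91; Tam 64,641.76.
Rounded to nearest $10: Ferraro $170,370; Andrade $184,470; Haddad $71,970; Tam $64,640. Sum = $491,450.
No rounding difference to absorb.

Ferraro: $170,370 · Andrade: $184,470 · Haddad: $71,970 · Tam: $64,640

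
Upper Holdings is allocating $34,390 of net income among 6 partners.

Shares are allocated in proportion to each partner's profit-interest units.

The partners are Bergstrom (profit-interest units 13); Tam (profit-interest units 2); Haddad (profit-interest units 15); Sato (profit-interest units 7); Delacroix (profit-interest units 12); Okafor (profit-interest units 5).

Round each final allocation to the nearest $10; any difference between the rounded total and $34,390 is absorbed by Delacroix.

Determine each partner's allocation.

Total profit-interest units = 54.
Unrounded shares: Bergstrom 13/54 × $34,390 = 8,279.07; Tam 2/54 × $34,390 = 1,273.70; Haddad 15/54 × $34,390 = 9,552.78; Sato 7/54 × $34,390 = 4,457.96; Delacroix 12/54 × $34,390 = 7,642.22; Okafor 5/54 × $34,390 = 3,184.26.
After rounding ($10): Bergstrom $8,280; Tam $1,270; Haddad $9,550; Sato $4,460; Delacroix $7,640; Okafor $3,180. Sum = $34,380.
Difference $34,390 − $34,380 = +$10 applied to Delacroix: Delacroix becomes $7,650.

Bergstrom: $8,280; Tam: $1,270; Haddad: $9,550; Sato: $4,460; Delacroix: $7,650; Okafor: $3,180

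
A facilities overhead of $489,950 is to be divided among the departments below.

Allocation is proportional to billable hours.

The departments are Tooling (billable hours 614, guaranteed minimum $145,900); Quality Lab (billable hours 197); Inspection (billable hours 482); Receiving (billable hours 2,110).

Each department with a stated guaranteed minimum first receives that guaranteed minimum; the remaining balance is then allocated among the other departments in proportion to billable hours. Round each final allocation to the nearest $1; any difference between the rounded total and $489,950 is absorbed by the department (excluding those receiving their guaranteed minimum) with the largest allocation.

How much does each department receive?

Tooling: $145,900 | Quality Lab: $24,302 | Inspection: $59,459 | Receiving: $260,289

Fund the minimums — Tooling $145,900. Residual $344,050.
Residual split over remaining billable hours 2,789: Quality Lab 24,301.85 → $24,302; Inspection 59,459.34 → $59,459; Receiving 260,288.81 → $260,289.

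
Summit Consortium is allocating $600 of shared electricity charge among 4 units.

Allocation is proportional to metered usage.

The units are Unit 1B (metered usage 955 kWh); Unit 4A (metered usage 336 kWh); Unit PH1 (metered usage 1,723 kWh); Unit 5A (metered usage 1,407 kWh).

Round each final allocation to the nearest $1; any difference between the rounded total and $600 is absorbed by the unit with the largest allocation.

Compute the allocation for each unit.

Unit 1B: $130 | Unit 4A: $46 | Unit PH1: $233 | Unit 5A: $191

Metered usage total: 4,421.
Raw shares: Unit 1B 955/4,421 × $600 = 129.61; Unit 4A 336/4,421 × $600 = 45.60; Unit PH1 1,723/4,421 × $600 = 233.84; Unit 5A 1,407/4,421 × $600 = 190.95.
Rounded to nearest $1: Unit 1B $130; Unit 4A $46; Unit PH1 $234; Unit 5A $191. Sum = $601.
Difference $600 − $601 = −$1 applied to largest allocation (Unit PH1): Unit PH1 becomes $233.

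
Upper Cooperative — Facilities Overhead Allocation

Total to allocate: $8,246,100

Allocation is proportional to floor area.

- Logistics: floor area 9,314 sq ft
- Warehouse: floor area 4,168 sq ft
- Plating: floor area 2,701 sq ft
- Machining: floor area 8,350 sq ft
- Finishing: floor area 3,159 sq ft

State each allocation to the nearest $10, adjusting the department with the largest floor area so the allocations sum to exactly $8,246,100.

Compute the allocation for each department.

Logistics: $2,773,520 · Warehouse: $1,241,140 · Plating: $804,300 · Machining: $2,486,460 · Finishing: $940,680

Combined floor area = 27,692.
Raw shares: Logistics 9,314/27,692 × $8,246,100 = 2,773,514.93; Warehouse 4,168/27,692 × $8,246,100 = 1,241,143.46; Plating 2,701/27,692 × $8,246,100 = 804,301.46; Machining 8,350/27,692 × $8,246,100 = 2,486,455.84; Finishing 3,159/27,692 × $8,246,100 = 940,684.31.
At nearest $10: Logistics $2,773,510; Warehouse $1,241,140; Plating $804,300; Machining $2,486,460; Finishing $940,680. Sum = $8,246,090.
Difference $8,246,100 − $8,246,090 = +$10 applied to largest floor area (Logistics): Logistics becomes $2,773,520.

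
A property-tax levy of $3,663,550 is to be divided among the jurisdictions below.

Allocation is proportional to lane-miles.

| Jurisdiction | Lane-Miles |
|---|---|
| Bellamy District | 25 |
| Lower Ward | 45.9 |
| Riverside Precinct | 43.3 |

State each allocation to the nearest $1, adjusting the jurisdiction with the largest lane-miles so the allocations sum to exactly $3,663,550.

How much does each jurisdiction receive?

Bellamy District: $802,003 | Lower Ward: $1,472,478 | Riverside Precinct: $1,389,069

Lane-miles total: 25 + 45.9 + 43.3 = 114.2.
Raw shares: Bellamy District 802,003.06; Lower Ward 1,472,477.63; Riverside Precinct 1,389,069.31.
Rounded to nearest $1: Bellamy District $802,003; Lower Ward $1,472,478; Riverside Precinct $1,389,069. Sum = $3,663,550.
Rounded total matches; no reconciliation needed.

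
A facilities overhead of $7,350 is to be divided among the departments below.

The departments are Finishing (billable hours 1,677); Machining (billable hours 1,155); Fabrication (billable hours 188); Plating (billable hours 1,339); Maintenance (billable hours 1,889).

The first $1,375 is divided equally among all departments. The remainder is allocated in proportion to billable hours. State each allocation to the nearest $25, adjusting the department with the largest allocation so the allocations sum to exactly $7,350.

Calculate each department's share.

Finishing: $1,875 · Machining: $1,375 · Fabrication: $450 · Plating: $1,550 · Maintenance: $2,100

Equal tier: $1,375 ÷ 5 = $275 apiece.
Remainder $5,975 by billable hours (total 6,248): Finishing 1,603.73 → $1,600; Machining 1,104.53 → $1,100; Fabrication 179.79 → $175; Plating 1,280.49 → $1,275; Maintenance 1,806.46 → $1,800.
Rounding difference +$25 on remainder applied to Maintenance.
Totals: Finishing $275 + $1,600 = $1,875; Machining $275 + $1,100 = $1,375; Fabrication $275 + $175 = $450; Plating $275 + $1,275 = $1,550; Maintenance $275 + $1,825 = $2,100.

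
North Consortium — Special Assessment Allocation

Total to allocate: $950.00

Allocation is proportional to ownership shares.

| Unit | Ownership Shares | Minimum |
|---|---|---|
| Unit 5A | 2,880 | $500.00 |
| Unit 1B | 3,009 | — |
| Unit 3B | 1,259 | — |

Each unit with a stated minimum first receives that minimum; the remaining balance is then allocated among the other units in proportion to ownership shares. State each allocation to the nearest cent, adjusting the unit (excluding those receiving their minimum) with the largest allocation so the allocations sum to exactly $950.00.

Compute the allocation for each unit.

Minimums first: Unit 5A $500.00. Remaining pool $450.00.
Remaining pool split over remaining ownership shares 4,268: Unit 1B 317.2563 → $317.26; Unit 3B 132.7437 → $132.74.

Unit 5A: $500.00 · Unit 1B: $317.26 · Unit 3B: $132.74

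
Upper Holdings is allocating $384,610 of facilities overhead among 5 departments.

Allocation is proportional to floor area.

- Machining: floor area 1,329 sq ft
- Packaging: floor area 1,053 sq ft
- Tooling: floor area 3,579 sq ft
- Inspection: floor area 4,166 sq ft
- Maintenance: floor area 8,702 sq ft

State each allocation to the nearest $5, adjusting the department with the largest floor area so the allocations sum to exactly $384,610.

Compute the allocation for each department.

Combined floor area = 1,329 + 1,053 + 3,579 + 4,166 + 8,702 = 18,829.
Pro-rata amounts: Machining 27,146.78; Packaging 21,509.07; Tooling 73,106.34; Inspection 85,096.67; Maintenance 177,751.14.
Rounded to nearest $5: Machining $27,145; Packaging $21,510; Tooling $73,105; Inspection $85,095; Maintenance $177,750. Sum = $384,605.
Difference $384,610 − $384,605 = +$5 applied to largest floor area (Maintenance): Maintenance becomes $177,755.

Machining: $27,145; Packaging: $21,510; Tooling: $73,105; Inspection: $85,095; Maintenance: $177,755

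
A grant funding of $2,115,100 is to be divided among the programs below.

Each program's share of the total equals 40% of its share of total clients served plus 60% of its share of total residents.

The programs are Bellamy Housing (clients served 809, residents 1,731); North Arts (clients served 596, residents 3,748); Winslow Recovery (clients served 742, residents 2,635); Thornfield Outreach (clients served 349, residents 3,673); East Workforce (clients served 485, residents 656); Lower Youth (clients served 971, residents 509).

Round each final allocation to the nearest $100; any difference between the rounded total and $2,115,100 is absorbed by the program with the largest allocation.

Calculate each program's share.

Bellamy Housing: $342,800 | North Arts: $494,900 | Winslow Recovery: $417,000 | Thornfield Outreach: $434,600 | East Workforce: $168,100 | Lower Youth: $257,700

Clients served total 3,952; residents total 12,952.
Blended shares (40% clients served + 60% residents): Bellamy Housing 0.1621; North Arts 0.2339; Winslow Recovery 0.1972; Thornfield Outreach 0.2055; East Workforce 0.0795; Lower Youth 0.1219.
Pro-rata amounts: Bellamy Housing 342,796.33; North Arts 494,826.76; Winslow Recovery 417,028.57; Thornfield Outreach 434,600.63; East Workforce 168,104.34; Lower Youth 257,743.38.
After rounding ($100): Bellamy Housing $342,800; North Arts $494,800; Winslow Recovery $417,000; Thornfield Outreach $434,600; East Workforce $168,100; Lower Youth $257,700. Sum = $2,115,000.
Difference $2,115,100 − $2,115,000 = +$100 applied to largest allocation (North Arts): North Arts becomes $494,900.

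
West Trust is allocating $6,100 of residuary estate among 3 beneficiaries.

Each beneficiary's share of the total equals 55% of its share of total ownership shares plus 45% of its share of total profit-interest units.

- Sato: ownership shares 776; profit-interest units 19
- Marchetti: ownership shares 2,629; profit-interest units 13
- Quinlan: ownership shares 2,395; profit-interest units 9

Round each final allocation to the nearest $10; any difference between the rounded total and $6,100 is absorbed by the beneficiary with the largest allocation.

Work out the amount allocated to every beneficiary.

Sato: $1,720 · Marchetti: $2,390 · Quinlan: $1,990

Ownership shares total 5,800; profit-interest units total 41.
Blended shares (55% ownership shares + 45% profit-interest units): Sato 0.2821; Marchetti 0.3920; Quinlan 0.3259.
Proportional shares: Sato 1,720.95; Marchetti 2,391.11; Quinlan 1,987.94.
At nearest $10: Sato $1,720; Marchetti $2,390; Quinlan $1,990. Sum = $6,100.
Rounded total matches; no reconciliation needed.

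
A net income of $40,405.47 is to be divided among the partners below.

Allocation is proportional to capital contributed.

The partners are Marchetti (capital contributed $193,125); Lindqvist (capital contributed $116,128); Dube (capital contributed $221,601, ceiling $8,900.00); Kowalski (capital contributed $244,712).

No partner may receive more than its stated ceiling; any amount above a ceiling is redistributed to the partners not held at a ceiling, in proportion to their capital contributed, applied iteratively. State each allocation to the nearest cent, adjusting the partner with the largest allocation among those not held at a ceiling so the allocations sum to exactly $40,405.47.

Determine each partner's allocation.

Marchetti: $10,983.53 · Lindqvist: $6,604.51 · Dube: $8,900.00 · Kowalski: $13,917.43

Combined capital contributed = 775,566.
Proportional shares (ignoring caps): Marchetti 10,061.4344; Lindqvist 6,050.0414; Dube 11,544.9782; Kowalski 12,749.0160.
Cap binds for Dube ($8,900.00); balance $31,505.47 reallocated over remaining capital contributed 553,965.
Shares after redistribution: Marchetti 10,983.5349 → $10,983.53; Lindqvist 6,604.5097 → $6,604.51; Kowalski 13,917.4254 → $13,917.43.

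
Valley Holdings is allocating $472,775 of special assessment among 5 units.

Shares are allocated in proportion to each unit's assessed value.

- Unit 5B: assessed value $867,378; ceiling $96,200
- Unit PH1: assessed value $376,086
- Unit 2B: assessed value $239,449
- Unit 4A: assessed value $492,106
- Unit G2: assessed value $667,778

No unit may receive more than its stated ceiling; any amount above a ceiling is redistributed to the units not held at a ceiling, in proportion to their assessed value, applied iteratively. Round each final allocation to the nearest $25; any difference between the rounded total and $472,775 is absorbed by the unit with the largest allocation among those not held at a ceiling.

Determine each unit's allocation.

Total assessed value = 2,642,797.
Proportional shares (ignoring caps): Unit 5B 155,166.91; Unit PH1 67,278.74; Unit 2B 42,835.49; Unit 4A 88,033.78; Unit G2 119,460.08.
Held at cap: Unit 5B ($96,200); remaining pool $376,575 reallocated over remaining assessed value 1,775,419.
Shares after redistribution: Unit PH1 79,769.67 → $79,775; Unit 2B 50,788.30 → $50,800; Unit 4A 104,378.07 → $104,375; Unit G2 141,638.96 → $141,650.
Rounding difference −$25 applied to Unit G2 → $141,625.

Unit 5B: $96,200 | Unit PH1: $79,775 | Unit 2B: $50,800 | Unit 4A: $104,375 | Unit G2: $141,625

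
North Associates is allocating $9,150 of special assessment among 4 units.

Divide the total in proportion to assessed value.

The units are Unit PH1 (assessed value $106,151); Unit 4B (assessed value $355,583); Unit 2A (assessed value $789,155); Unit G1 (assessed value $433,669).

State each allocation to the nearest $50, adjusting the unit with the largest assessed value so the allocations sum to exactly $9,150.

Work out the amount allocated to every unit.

Combined assessed value = 1,684,558.
Unrounded shares: Unit PH1 106,151/1,684,558 × $9,150 = 576.58; Unit 4B 355,583/1,684,558 × $9,150 = 1,931.42; Unit 2A 789,155/1,684,558 × $9,150 = 4,286.45; Unit G1 433,669/1,684,558 × $9,150 = 2,355.56.
After rounding ($50): Unit PH1 $600; Unit 4B $1,950; Unit 2A $4,300; Unit G1 $2,350. Sum = $9,200.
Difference $9,150 − $9,200 = −$50 applied to largest assessed value (Unit 2A): Unit 2A becomes $4,250.

Unit PH1: $600 · Unit 4B: $1,950 · Unit 2A: $4,250 · Unit G1: $2,350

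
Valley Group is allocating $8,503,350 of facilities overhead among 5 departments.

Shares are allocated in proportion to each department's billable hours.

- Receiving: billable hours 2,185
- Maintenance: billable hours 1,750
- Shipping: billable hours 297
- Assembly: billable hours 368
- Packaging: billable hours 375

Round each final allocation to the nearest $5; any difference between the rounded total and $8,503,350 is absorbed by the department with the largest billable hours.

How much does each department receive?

Total billable hours = 2,185 + 1,750 + 297 + 368 + 375 = 4,975.
Unrounded shares: Receiving 3,734,637.14; Maintenance 2,991,128.14; Shipping 507,637.18; Assembly 628,991.52; Packaging 640,956.03.
After rounding ($5): Receiving $3,734,635; Maintenance $2,991,130; Shipping $507,635; Assembly $628,990; Packaging $640,955. Sum = $8,503,345.
Difference $8,503,350 − $8,503,345 = +$5 applied to largest billable hours (Receiving): Receiving becomes $3,734,640.

Receiving: $3,734,640 · Maintenance: $2,991,130 · Shipping: $507,635 · Assembly: $628,990 · Packaging: $640,955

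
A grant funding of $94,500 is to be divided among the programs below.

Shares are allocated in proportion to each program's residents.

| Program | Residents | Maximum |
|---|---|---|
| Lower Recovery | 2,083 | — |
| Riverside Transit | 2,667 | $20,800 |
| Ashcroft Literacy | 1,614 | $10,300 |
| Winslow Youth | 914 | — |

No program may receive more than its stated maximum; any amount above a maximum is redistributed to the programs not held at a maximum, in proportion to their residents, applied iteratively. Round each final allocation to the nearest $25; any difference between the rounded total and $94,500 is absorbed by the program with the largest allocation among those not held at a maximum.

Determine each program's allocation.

Lower Recovery: $44,075 · Riverside Transit: $20,800 · Ashcroft Literacy: $10,300 · Winslow Youth: $19,325

Sum of residents: 7,278.
Pro-rata shares before constraints: Lower Recovery 27,046.37; Riverside Transit 34,629.23; Ashcroft Literacy 20,956.72; Winslow Youth 11,867.68.
Capped: Riverside Transit ($20,800), Ashcroft Literacy ($10,300); balance $63,400 reallocated over remaining residents 2,997.
Remaining shares: Lower Recovery 44,064.80 → $44,075; Winslow Youth 19,335.20 → $19,325.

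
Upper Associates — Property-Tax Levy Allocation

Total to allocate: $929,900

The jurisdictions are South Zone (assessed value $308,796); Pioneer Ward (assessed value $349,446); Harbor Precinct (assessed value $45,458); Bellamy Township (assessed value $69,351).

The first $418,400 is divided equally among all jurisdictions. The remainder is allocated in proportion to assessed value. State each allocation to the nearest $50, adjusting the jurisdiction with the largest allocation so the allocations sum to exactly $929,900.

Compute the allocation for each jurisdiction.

First tranche $418,400 split equally: $104,600 each.
Remainder $511,500 by assessed value (total 773,051): South Zone 204,319.19 → $204,300; Pioneer Ward 231,215.83 → $231,200; Harbor Precinct 30,077.92 → $30,100; Bellamy Township 45,887.06 → $45,900.
Totals: South Zone $104,600 + $204,300 = $308,900; Pioneer Ward $104,600 + $231,200 = $335,800; Harbor Precinct $104,600 + $30,100 = $134,700; Bellamy Township $104,600 + $45,900 = $150,500.

South Zone: $308,900 · Pioneer Ward: $335,800 · Harbor Precinct: $134,700 · Bellamy Township: $150,500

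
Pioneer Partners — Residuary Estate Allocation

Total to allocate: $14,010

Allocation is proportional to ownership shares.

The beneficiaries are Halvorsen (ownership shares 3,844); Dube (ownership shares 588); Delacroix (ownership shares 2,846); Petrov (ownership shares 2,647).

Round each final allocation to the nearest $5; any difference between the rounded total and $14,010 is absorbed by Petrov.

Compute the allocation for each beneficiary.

Halvorsen: $5,425; Dube: $830; Delacroix: $4,015; Petrov: $3,740

Sum of ownership shares: 9,925.
Proportional shares: Halvorsen 3,844/9,925 × $14,010 = 5,426.14; Dube 588/9,925 × $14,010 = 830.01; Delacroix 2,846/9,925 × $14,010 = 4,017.38; Petrov 2,647/9,925 × $14,010 = 3,736.47.
After rounding ($5): Halvorsen $5,425; Dube $830; Delacroix $4,015; Petrov $3,735. Sum = $14,005.
Difference $14,010 − $14,005 = +$5 applied to Petrov: Petrov becomes $3,740.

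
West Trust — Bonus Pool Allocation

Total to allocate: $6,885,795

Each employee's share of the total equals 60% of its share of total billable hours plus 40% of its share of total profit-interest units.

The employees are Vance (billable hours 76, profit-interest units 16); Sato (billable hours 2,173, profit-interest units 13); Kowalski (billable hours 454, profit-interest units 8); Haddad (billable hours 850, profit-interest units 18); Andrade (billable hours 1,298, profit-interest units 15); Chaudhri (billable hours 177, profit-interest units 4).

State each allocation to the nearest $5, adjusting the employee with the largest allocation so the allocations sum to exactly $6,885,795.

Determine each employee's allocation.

Vance: $657,975 · Sato: $2,269,410 · Kowalski: $670,815 · Haddad: $1,368,410 · Andrade: $1,624,865 · Chaudhri: $294,320

Billable hours total 5,028; profit-interest units total 74.
Blended shares (60% billable hours + 40% profit-interest units): Vance 0.0956; Sato 0.3296; Kowalski 0.0974; Haddad 0.1987; Andrade 0.2360; Chaudhri 0.0427.
Pro-rata amounts: Vance 657,976.95; Sato 2,269,407.55; Kowalski 670,813.15; Haddad 1,368,409.07; Andrade 1,624,866.40; Chaudhri 294,321.88.
At nearest $5: Vance $657,975; Sato $2,269,410; Kowalski $670,815; Haddad $1,368,410; Andrade $1,624,865; Chaudhri $294,320. Sum = $6,885,795.
Rounded total matches; no reconciliation needed.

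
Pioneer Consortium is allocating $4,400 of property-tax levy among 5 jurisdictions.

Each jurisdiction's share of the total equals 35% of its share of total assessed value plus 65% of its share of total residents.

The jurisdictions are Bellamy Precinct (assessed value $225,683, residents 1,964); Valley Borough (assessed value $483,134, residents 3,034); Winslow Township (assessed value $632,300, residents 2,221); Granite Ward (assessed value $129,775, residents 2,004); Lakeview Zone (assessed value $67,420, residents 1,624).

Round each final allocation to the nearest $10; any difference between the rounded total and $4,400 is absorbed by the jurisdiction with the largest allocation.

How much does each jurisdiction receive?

Totals — assessed value 1,538,312, residents 10,847.
Blended shares (35% assessed value + 65% residents): Bellamy Precinct 0.1690; Valley Borough 0.2917; Winslow Township 0.2770; Granite Ward 0.1496; Lakeview Zone 0.1127.
Unrounded shares: Bellamy Precinct 743.77; Valley Borough 1,283.63; Winslow Township 1,218.60; Granite Ward 658.31; Lakeview Zone 495.69.
After rounding ($10): Bellamy Precinct $740; Valley Borough $1,280; Winslow Township $1,220; Granite Ward $660; Lakeview Zone $500. Sum = $4,400.
No rounding difference to absorb.

Bellamy Precinct: $740 | Valley Borough: $1,280 | Winslow Township: $1,220 | Granite Ward: $660 | Lakeview Zone: $500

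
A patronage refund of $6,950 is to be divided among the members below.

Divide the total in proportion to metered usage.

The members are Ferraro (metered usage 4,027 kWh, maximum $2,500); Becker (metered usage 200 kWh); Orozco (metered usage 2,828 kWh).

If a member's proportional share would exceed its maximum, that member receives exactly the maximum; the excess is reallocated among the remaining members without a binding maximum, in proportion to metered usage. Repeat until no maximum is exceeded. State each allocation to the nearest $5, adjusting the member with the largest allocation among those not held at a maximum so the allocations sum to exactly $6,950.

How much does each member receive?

Total metered usage = 7,055.
Unconstrained shares: Ferraro 3,967.07; Becker 197.02; Orozco 2,785.91.
Cap binds for Ferraro ($2,500); balance $4,450 reallocated over remaining metered usage 3,028.
Redistributed shares: Becker 293.92 → $295; Orozco 4,156.08 → $4,155.

Ferraro: $2,500 · Becker: $295 · Orozco: $4,155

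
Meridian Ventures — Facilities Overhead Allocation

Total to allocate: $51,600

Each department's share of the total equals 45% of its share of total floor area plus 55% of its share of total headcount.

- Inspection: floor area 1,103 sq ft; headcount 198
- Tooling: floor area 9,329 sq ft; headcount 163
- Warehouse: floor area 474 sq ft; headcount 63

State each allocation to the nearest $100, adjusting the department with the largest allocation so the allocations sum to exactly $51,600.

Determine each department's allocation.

Inspection: $15,600 · Tooling: $30,800 · Warehouse: $5,200

Floor area total 10,906; headcount total 424.
Blended shares (45% floor area + 55% headcount): Inspection 0.3024; Tooling 0.5964; Warehouse 0.1013.
Pro-rata amounts: Inspection 15,601.33; Tooling 30,772.64; Warehouse 5,226.03.
At nearest $100: Inspection $15,600; Tooling $30,800; Warehouse $5,200. Sum = $51,600.
No rounding difference to absorb.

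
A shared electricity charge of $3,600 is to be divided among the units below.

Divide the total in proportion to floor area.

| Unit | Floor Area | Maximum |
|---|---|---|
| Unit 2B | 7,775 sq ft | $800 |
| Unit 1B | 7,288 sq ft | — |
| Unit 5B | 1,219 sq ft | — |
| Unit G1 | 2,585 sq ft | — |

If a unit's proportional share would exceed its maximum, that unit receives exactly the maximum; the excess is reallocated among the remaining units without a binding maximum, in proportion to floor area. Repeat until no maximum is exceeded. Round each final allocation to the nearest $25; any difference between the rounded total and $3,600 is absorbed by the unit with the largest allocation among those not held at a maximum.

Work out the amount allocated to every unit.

Combined floor area = 18,867.
Pro-rata shares before constraints: Unit 2B 1,483.54; Unit 1B 1,390.62; Unit 5B 232.60; Unit G1 493.24.
Capped: Unit 2B ($800); remaining pool $2,800 reallocated over remaining floor area 11,092.
Redistributed shares: Unit 1B 1,839.74 → $1,850; Unit 5B 307.72 → $300; Unit G1 652.54 → $650.

Unit 2B: $800 | Unit 1B: $1,850 | Unit 5B: $300 | Unit G1: $650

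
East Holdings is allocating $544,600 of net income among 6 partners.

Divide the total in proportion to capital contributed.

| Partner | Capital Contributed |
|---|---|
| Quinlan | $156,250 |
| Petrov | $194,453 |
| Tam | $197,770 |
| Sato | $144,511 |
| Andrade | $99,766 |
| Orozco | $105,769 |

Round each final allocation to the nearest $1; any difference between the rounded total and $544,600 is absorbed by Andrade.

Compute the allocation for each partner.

Capital contributed total: 898,519.
Proportional shares: Quinlan 156,250/898,519 × $544,600 = 94,704.45; Petrov 194,453/898,519 × $544,600 = 117,859.62; Tam 197,770/898,519 × $544,600 = 119,870.08; Sato 144,511/898,519 × $544,600 = 87,589.34; Andrade 99,766/898,519 × $544,600 = 60,469.02; Orozco 105,769/898,519 × $544,600 = 64,107.49.
At nearest $1: Quinlan $94,704; Petrov $117,860; Tam $119,870; Sato $87,589; Andrade $60,469; Orozco $64,107. Sum = $544,599.
Difference $544,600 − $544,599 = +$1 applied to Andrade: Andrade becomes $60,470.

Quinlan: $94,704 · Petrov: $117,860 · Tam: $119,870 · Sato: $87,589 · Andrade: $60,470 · Orozco: $64,107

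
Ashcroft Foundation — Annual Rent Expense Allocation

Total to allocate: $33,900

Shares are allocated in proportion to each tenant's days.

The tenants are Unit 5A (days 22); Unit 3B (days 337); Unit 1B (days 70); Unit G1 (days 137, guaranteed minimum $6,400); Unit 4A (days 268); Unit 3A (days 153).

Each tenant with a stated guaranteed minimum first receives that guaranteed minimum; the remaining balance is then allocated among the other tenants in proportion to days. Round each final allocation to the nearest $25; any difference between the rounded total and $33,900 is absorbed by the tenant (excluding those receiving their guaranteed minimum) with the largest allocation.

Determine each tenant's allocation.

Unit 5A: $700 | Unit 3B: $10,900 | Unit 1B: $2,275 | Unit G1: $6,400 | Unit 4A: $8,675 | Unit 3A: $4,950

Fund the minimums — Unit G1 $6,400. Remaining pool $27,500.
Remaining pool split over remaining days 850: Unit 5A 711.76 → $700; Unit 3B 10,902.94 → $10,900; Unit 1B 2,264.71 → $2,275; Unit 4A 8,670.59 → $8,675; Unit 3A 4,950.00 → $4,950.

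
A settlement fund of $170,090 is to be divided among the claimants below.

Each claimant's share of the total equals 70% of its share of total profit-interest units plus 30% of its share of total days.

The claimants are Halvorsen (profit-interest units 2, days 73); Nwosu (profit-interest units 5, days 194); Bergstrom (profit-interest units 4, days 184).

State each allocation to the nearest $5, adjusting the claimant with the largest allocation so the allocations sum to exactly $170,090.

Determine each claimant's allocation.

Totals — profit-interest units 11, days 451.
Composite weights (70% profit-interest units + 30% days): Halvorsen 0.1758; Nwosu 0.4472; Bergstrom 0.3769.
Unrounded shares: Halvorsen 29,907.18; Nwosu 76,069.08; Bergstrom 64,113.75.
Rounded to nearest $5: Halvorsen $29,905; Nwosu $76,070; Bergstrom $64,115. Sum = $170,090.
No rounding difference to absorb.

Halvorsen: $29,905 · Nwosu: $76,070 · Bergstrom: $64,115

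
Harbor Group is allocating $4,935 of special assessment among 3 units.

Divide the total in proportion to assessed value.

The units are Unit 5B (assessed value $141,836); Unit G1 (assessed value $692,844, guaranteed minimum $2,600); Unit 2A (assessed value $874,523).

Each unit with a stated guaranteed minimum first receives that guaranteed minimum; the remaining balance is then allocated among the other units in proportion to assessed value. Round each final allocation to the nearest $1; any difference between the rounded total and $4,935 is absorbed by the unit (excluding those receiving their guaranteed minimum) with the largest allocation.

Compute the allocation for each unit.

Fund the minimums — Unit G1 $2,600. Remaining pool $2,335.
Remaining pool split over remaining assessed value 1,016,359: Unit 5B 325.86 → $326; Unit 2A 2,009.14 → $2,009.

Unit 5B: $326 · Unit G1: $2,600 · Unit 2A: $2,009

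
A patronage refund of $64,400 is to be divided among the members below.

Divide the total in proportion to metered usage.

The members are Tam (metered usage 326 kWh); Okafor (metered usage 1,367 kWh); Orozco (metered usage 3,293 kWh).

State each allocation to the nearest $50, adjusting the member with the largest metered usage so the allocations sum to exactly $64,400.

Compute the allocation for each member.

Tam: $4,200 · Okafor: $17,650 · Orozco: $42,550

Metered usage total: 326 + 1,367 + 3,293 = 4,986.
Proportional shares: Tam 4,210.67; Okafor 17,656.40; Orozco 42,532.93.
Rounded to nearest $50: Tam $4,200; Okafor $17,650; Orozco $42,550. Sum = $64,400.
No rounding difference to absorb.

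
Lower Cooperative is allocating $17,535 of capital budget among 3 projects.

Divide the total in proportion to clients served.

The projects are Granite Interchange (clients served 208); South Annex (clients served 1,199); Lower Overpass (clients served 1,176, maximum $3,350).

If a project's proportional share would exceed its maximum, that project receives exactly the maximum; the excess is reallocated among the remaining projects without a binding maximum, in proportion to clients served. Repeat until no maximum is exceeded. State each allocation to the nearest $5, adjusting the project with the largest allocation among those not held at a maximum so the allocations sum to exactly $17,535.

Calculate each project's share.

Sum of clients served: 2,583.
Unconstrained shares: Granite Interchange 1,412.03; South Annex 8,139.55; Lower Overpass 7,983.41.
Capped: Lower Overpass ($3,350); balance $14,185 reallocated over remaining clients served 1,407.
Redistributed shares: Granite Interchange 2,097.00 → $2,095; South Annex 12,088.00 → $12,090.

Granite Interchange: $2,095; South Annex: $12,090; Lower Overpass: $3,350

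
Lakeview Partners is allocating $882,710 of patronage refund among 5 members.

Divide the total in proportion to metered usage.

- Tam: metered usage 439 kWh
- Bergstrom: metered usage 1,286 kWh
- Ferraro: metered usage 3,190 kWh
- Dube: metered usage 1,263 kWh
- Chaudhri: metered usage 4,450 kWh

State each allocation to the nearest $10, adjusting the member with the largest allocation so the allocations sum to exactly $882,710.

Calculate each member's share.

Total metered usage = 10,628.
Unrounded shares: Tam 439/10,628 × $882,710 = 36,461.21; Bergstrom 1,286/10,628 × $882,710 = 106,808.91; Ferraro 3,190/10,628 × $882,710 = 264,945.89; Dube 1,263/10,628 × $882,710 = 104,898.64; Chaudhri 4,450/10,628 × $882,710 = 369,595.36.
Rounded to nearest $10: Tam $36,460; Bergstrom $106,810; Ferraro $264,950; Dube $104,900; Chaudhri $369,600. Sum = $882,720.
Difference $882,710 − $882,720 = −$10 applied to largest allocation (Chaudhri): Chaudhri becomes $369,590.

Tam: $36,460; Bergstrom: $106,810; Ferraro: $264,950; Dube: $104,900; Chaudhri: $369,590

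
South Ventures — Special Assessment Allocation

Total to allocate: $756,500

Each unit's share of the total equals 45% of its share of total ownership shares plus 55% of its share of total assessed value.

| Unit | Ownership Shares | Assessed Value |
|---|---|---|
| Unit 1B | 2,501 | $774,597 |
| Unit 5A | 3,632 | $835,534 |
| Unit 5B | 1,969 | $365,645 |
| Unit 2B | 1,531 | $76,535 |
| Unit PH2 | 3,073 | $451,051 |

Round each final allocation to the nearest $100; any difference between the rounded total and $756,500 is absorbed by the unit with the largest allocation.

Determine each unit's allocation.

Totals — ownership shares 12,706, assessed value 2,503,362.
Blended shares (45% ownership shares + 55% assessed value): Unit 1B 0.2588; Unit 5A 0.3122; Unit 5B 0.1501; Unit 2B 0.0710; Unit PH2 0.2079.
Proportional shares: Unit 1B 195,750.99; Unit 5A 236,181.39; Unit 5B 113,526.92; Unit 2B 53,739.87; Unit PH2 157,300.83.
After rounding ($100): Unit 1B $195,800; Unit 5A $236,200; Unit 5B $113,500; Unit 2B $53,700; Unit PH2 $157,300. Sum = $756,500.
No rounding difference to absorb.

Unit 1B: $195,800; Unit 5A: $236,200; Unit 5B: $113,500; Unit 2B: $53,700; Unit PH2: $157,300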